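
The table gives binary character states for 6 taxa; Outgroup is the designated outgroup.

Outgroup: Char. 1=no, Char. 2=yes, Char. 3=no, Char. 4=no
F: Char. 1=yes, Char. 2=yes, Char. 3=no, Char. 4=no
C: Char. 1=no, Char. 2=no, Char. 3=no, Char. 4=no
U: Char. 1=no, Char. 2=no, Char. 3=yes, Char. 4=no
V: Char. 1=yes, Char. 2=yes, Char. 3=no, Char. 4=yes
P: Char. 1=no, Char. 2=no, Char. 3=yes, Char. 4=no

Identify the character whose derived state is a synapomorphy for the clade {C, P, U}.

Character polarity is set by the outgroup: the derived state is whichever differs from the outgroup's state, so for Char. 2 the derived state is 'no', and for the remaining characters it is 'yes'.
Only F and V show the derived state 'yes' for Char. 1, supporting them as a clade.
Char. 2: derived state 'no' in C, P, and U only — synapomorphy for {C, P, U}.
Char. 3: derived state 'yes' in P and U only — synapomorphy for {P, U}.
Char. 4 (derived state 'yes') is unique to V (autapomorphy; uninformative for grouping).
Most parsimonious ingroup topology: ((F,V),(C,(U,P))).
The clade {C, P, U} is supported by Char. 2: its derived state 'no' occurs in exactly those taxa and in no other taxon (including the outgroup).

Char. 2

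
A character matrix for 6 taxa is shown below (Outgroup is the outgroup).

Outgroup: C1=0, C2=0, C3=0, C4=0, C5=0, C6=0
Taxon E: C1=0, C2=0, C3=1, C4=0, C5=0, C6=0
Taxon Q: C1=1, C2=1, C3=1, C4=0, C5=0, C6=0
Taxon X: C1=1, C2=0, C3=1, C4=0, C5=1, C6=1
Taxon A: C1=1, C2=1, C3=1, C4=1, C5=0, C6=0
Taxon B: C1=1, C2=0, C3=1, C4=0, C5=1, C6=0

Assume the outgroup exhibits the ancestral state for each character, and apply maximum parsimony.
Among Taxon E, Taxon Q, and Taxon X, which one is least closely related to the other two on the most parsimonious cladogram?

Taxon E

The outgroup has state '0' for every character, so '1' is the derived state throughout.
Only Taxon A, Taxon B, Taxon Q, and Taxon X show the derived state '1' for C1, supporting them as a clade.
C2 (derived state '1') is shared by Taxon A and Taxon Q — a synapomorphy uniting that clade.
C3 (derived state '1') is shared by all ingroup taxa — unites the whole ingroup.
C4 (derived state '1') is unique to Taxon A (autapomorphy; uninformative for grouping).
C5 (derived state '1') is shared by Taxon B and Taxon X — a synapomorphy uniting that clade.
C6 (derived state '1') is unique to Taxon X (autapomorphy; uninformative for grouping).
Most parsimonious ingroup topology: (Taxon E,((Taxon Q,Taxon A),(Taxon X,Taxon B))).
Taxon X and Taxon Q share a more recent common ancestor with each other than either does with Taxon E, so Taxon E is the least closely related of the three.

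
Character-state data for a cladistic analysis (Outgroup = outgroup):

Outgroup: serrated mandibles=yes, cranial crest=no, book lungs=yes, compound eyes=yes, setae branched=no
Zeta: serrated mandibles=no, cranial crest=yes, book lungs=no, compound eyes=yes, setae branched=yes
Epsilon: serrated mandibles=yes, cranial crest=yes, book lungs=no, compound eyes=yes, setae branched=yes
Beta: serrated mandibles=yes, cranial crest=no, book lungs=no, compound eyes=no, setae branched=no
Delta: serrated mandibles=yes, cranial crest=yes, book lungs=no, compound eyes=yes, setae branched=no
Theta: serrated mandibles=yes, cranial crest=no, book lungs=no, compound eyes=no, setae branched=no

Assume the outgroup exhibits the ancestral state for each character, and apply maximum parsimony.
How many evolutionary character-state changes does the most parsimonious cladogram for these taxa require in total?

5

Character polarity is set by the outgroup: the derived state is whichever differs from the outgroup's state, so for serrated mandibles, book lungs, compound eyes the derived state is 'no', and for the remaining characters it is 'yes'.
serrated mandibles (derived state 'no') is unique to Zeta (autapomorphy; uninformative for grouping).
cranial crest: derived state 'yes' in Delta, Epsilon, and Zeta only — synapomorphy for {Delta, Epsilon, Zeta}.
book lungs (derived state 'no') is shared by all ingroup taxa — unites the whole ingroup.
Only Beta and Theta show the derived state 'no' for compound eyes, supporting them as a clade.
Only Epsilon and Zeta show the derived state 'yes' for setae branched, supporting them as a clade.
Most parsimonious ingroup topology: (((Zeta,Epsilon),Delta),(Beta,Theta)).
Changes per character on this tree: serrated mandibles: 1; cranial crest: 1; book lungs: 1; compound eyes: 1; setae branched: 1.
Total = 5.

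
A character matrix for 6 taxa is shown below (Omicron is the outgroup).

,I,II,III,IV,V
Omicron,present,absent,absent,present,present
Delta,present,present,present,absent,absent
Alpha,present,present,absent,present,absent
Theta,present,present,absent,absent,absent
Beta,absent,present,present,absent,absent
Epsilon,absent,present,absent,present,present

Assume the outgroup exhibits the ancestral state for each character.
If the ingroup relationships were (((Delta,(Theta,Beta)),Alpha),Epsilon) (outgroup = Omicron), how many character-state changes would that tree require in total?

Map each character onto (((Delta,(Theta,Beta)),Alpha),Epsilon) (rooted by Omicron) and count the minimum state changes it requires (Fitch parsimony):
I: 2; II: 1; III: 2; IV: 1; V: 1.
Total tree length = 7.

7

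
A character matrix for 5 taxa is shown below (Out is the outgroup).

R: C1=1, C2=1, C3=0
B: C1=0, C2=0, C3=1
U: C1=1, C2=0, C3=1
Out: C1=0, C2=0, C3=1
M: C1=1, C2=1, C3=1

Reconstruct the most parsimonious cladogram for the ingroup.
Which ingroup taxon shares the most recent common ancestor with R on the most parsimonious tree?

Character polarity is set by the outgroup: the derived state is whichever differs from the outgroup's state, so for C3 the derived state is '0', and for the remaining characters it is '1'.
C1: derived state '1' in M, R, and U only — synapomorphy for {M, R, U}.
C2: derived state '1' in M and R only — synapomorphy for {M, R}.
C3 (derived state '0') is unique to R (autapomorphy; uninformative for grouping).
Most parsimonious ingroup topology: (B,(U,(R,M))).
R and M form a cherry on this tree, so they are sister taxa.

M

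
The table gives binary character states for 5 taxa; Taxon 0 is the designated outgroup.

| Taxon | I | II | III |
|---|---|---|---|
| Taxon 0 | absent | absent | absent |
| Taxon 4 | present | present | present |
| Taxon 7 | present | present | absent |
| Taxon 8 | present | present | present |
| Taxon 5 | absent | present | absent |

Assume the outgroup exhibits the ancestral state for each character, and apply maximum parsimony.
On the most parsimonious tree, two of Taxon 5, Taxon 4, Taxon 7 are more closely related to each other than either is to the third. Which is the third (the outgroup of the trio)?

The outgroup has state 'absent' for every character, so 'present' is the derived state throughout.
I: derived state 'present' in Taxon 4, Taxon 7, and Taxon 8 only — synapomorphy for {Taxon 4, Taxon 7, Taxon 8}.
II (derived state 'present') is shared by all ingroup taxa — unites the whole ingroup.
III (derived state 'present') is shared by Taxon 4 and Taxon 8 — a synapomorphy uniting that clade.
Most parsimonious ingroup topology: (((Taxon 4,Taxon 8),Taxon 7),Taxon 5).
Taxon 7 and Taxon 4 share a more recent common ancestor with each other than either does with Taxon 5, so Taxon 5 is the least closely related of the three.

Taxon 5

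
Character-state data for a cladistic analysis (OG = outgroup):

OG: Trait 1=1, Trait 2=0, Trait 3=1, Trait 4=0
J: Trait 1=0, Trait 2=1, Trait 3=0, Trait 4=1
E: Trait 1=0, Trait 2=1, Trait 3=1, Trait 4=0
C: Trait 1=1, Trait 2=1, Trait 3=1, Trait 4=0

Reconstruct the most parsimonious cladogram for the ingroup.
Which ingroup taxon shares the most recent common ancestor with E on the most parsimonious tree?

Character polarity is set by the outgroup: the derived state is whichever differs from the outgroup's state, so for Trait 1, Trait 3 the derived state is '0', and for the remaining characters it is '1'.
Trait 1 (derived state '0') is shared by E and J — a synapomorphy uniting that clade.
Trait 2 (derived state '1') is shared by all ingroup taxa — unites the whole ingroup.
Trait 3 (derived state '0') is unique to J (autapomorphy; uninformative for grouping).
Trait 4: derived state '1' in J only — an autapomorphy, so it tells us nothing about relationships among taxa.
Most parsimonious ingroup topology: ((E,J),C).
E and J form a cherry on this tree, so they are sister taxa.

J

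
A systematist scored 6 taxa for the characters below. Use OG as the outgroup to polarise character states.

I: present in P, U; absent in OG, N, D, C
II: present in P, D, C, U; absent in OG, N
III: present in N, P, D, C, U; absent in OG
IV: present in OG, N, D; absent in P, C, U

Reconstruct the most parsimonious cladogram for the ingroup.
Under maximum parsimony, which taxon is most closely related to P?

Character polarity is set by the outgroup: the derived state is whichever differs from the outgroup's state, so for IV the derived state is 'absent', and for the remaining characters it is 'present'.
Only P and U show the derived state 'present' for I, supporting them as a clade.
II: derived state 'present' in C, D, P, and U only — synapomorphy for {C, D, P, U}.
All ingroup taxa share the derived state 'present' for III; it defines the ingroup but does not resolve relationships within it.
IV: derived state 'absent' in C, P, and U only — synapomorphy for {C, P, U}.
Most parsimonious ingroup topology: (N,(((P,U),C),D)).
P and U form a cherry on this tree, so they are sister taxa.

U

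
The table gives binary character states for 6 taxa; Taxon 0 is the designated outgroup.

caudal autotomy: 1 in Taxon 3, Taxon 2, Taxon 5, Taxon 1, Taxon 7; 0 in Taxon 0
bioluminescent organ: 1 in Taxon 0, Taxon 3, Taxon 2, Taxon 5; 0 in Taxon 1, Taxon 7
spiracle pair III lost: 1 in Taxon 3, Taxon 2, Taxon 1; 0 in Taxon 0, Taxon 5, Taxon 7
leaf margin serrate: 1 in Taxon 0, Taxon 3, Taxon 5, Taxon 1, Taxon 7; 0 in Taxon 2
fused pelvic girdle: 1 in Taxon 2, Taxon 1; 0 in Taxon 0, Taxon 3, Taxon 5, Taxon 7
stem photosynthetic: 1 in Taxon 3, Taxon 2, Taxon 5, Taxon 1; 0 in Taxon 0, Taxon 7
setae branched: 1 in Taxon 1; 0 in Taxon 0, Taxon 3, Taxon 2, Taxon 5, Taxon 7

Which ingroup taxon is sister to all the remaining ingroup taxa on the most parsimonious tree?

Taxon 7

Character polarity is set by the outgroup: the derived state is whichever differs from the outgroup's state, so for bioluminescent organ, leaf margin serrate the derived state is '0', and for the remaining characters it is '1'.
All ingroup taxa share the derived state '1' for caudal autotomy; it defines the ingroup but does not resolve relationships within it.
bioluminescent organ groups Taxon 1 and Taxon 7, which is incompatible with the clades supported by the remaining characters; treating it as convergent (homoplasy) costs fewer steps than any alternative tree.
Only Taxon 1, Taxon 2, and Taxon 3 show the derived state '1' for spiracle pair III lost, supporting them as a clade.
leaf margin serrate: derived state '0' in Taxon 2 only — an autapomorphy, so it tells us nothing about relationships among taxa.
Only Taxon 1 and Taxon 2 show the derived state '1' for fused pelvic girdle, supporting them as a clade.
stem photosynthetic (derived state '1') is shared by Taxon 1, Taxon 2, Taxon 3, and Taxon 5 — a synapomorphy uniting that clade.
setae branched: derived state '1' in Taxon 1 only — an autapomorphy, so it tells us nothing about relationships among taxa.
Most parsimonious ingroup topology: (((Taxon 3,(Taxon 2,Taxon 1)),Taxon 5),Taxon 7).
Taxon 7 is sister to the clade containing all other ingroup taxa, so it is the earliest-diverging (most basal) ingroup lineage.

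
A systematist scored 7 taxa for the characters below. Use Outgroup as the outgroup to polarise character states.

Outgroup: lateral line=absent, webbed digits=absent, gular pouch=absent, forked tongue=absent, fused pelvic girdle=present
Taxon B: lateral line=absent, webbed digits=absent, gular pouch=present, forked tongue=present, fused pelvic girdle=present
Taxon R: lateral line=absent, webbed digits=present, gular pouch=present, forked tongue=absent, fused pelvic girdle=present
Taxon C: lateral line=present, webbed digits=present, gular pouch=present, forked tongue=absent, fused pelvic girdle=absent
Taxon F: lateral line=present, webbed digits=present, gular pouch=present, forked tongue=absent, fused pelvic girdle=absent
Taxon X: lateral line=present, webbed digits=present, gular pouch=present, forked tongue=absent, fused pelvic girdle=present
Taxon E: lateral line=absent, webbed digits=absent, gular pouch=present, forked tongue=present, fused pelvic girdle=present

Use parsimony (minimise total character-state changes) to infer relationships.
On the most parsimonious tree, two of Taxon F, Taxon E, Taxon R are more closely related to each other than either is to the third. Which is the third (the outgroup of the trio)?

Character polarity is set by the outgroup: the derived state is whichever differs from the outgroup's state, so for fused pelvic girdle the derived state is 'absent', and for the remaining characters it is 'present'.
lateral line: derived state 'present' in Taxon C, Taxon F, and Taxon X only — synapomorphy for {Taxon C, Taxon F, Taxon X}.
Only Taxon C, Taxon F, Taxon R, and Taxon X show the derived state 'present' for webbed digits, supporting them as a clade.
gular pouch (derived state 'present') is shared by all ingroup taxa — unites the whole ingroup.
Only Taxon B and Taxon E show the derived state 'present' for forked tongue, supporting them as a clade.
fused pelvic girdle (derived state 'absent') is shared by Taxon C and Taxon F — a synapomorphy uniting that clade.
Most parsimonious ingroup topology: ((Taxon B,Taxon E),(Taxon R,((Taxon C,Taxon F),Taxon X))).
Taxon R and Taxon F share a more recent common ancestor with each other than either does with Taxon E, so Taxon E is the least closely related of the three.

Taxon E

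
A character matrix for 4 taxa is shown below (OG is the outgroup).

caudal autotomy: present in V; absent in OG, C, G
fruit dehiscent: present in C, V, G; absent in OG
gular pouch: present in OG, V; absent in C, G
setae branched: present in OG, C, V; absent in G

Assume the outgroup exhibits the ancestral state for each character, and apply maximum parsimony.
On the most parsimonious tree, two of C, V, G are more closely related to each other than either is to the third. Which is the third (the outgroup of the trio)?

V

Character polarity is set by the outgroup: the derived state is whichever differs from the outgroup's state, so for gular pouch, setae branched the derived state is 'absent', and for the remaining characters it is 'present'.
caudal autotomy (derived state 'present') is unique to V (autapomorphy; uninformative for grouping).
All ingroup taxa share the derived state 'present' for fruit dehiscent; it defines the ingroup but does not resolve relationships within it.
Only C and G show the derived state 'absent' for gular pouch, supporting them as a clade.
setae branched (derived state 'absent') is unique to G (autapomorphy; uninformative for grouping).
Most parsimonious ingroup topology: ((C,G),V).
G and C share a more recent common ancestor with each other than either does with V, so V is the least closely related of the three.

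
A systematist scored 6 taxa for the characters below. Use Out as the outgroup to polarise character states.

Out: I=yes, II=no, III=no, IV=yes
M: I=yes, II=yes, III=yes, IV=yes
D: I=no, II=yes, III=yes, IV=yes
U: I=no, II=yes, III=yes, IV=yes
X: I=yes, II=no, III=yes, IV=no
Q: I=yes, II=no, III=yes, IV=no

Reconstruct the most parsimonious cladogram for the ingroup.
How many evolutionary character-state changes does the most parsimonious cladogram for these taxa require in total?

Character polarity is set by the outgroup: the derived state is whichever differs from the outgroup's state, so for I, IV the derived state is 'no', and for the remaining characters it is 'yes'.
I: derived state 'no' in D and U only — synapomorphy for {D, U}.
Only D, M, and U show the derived state 'yes' for II, supporting them as a clade.
All ingroup taxa share the derived state 'yes' for III; it defines the ingroup but does not resolve relationships within it.
Only Q and X show the derived state 'no' for IV, supporting them as a clade.
Most parsimonious ingroup topology: ((M,(D,U)),(X,Q)).
Changes per character on this tree: I: 1; II: 1; III: 1; IV: 1.
Total = 4.

4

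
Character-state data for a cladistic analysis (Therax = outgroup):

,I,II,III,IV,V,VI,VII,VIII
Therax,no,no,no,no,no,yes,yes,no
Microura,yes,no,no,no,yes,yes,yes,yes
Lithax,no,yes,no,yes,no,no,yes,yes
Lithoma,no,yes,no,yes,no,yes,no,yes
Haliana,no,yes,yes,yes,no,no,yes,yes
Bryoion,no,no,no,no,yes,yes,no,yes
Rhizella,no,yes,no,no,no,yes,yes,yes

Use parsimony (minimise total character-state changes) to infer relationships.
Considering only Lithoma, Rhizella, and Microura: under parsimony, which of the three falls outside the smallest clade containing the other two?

Character polarity is set by the outgroup: the derived state is whichever differs from the outgroup's state, so for VI, VII the derived state is 'no', and for the remaining characters it is 'yes'.
I (derived state 'yes') is unique to Microura (autapomorphy; uninformative for grouping).
II: derived state 'yes' in Haliana, Lithax, Lithoma, and Rhizella only — synapomorphy for {Haliana, Lithax, Lithoma, Rhizella}.
III (derived state 'yes') is unique to Haliana (autapomorphy; uninformative for grouping).
IV: derived state 'yes' in Haliana, Lithax, and Lithoma only — synapomorphy for {Haliana, Lithax, Lithoma}.
Only Bryoion and Microura show the derived state 'yes' for V, supporting them as a clade.
VI (derived state 'no') is shared by Haliana and Lithax — a synapomorphy uniting that clade.
VII (state 'no') occurs in Bryoion and Lithoma but conflicts with the nesting implied by the other characters — most parsimoniously interpreted as homoplasy.
All ingroup taxa share the derived state 'yes' for VIII; it defines the ingroup but does not resolve relationships within it.
Most parsimonious ingroup topology: ((Bryoion,Microura),((Lithoma,(Lithax,Haliana)),Rhizella)).
Rhizella and Lithoma share a more recent common ancestor with each other than either does with Microura, so Microura is the least closely related of the three.

Microura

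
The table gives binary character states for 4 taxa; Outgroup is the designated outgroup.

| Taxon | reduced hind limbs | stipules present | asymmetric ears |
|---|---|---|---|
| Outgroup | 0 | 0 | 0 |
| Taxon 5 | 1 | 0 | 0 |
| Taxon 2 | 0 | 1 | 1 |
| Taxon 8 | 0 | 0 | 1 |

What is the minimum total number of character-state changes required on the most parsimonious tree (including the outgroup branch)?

The outgroup has state '0' for every character, so '1' is the derived state throughout.
reduced hind limbs: derived state '1' in Taxon 5 only — an autapomorphy, so it tells us nothing about relationships among taxa.
stipules present: derived state '1' in Taxon 2 only — an autapomorphy, so it tells us nothing about relationships among taxa.
asymmetric ears (derived state '1') is shared by Taxon 2 and Taxon 8 — a synapomorphy uniting that clade.
Most parsimonious ingroup topology: (Taxon 5,(Taxon 2,Taxon 8)).
Changes per character on this tree: reduced hind limbs: 1; stipules present: 1; asymmetric ears: 1.
Total = 3.

3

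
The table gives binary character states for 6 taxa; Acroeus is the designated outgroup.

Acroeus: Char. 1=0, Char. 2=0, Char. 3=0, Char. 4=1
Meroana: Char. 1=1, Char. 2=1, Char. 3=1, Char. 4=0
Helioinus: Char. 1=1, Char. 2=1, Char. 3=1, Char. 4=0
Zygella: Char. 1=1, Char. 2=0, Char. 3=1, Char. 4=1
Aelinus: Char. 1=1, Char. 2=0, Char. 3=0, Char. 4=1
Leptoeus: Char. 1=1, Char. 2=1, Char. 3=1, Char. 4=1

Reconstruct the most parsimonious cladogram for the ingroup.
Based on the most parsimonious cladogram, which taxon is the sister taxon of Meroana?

Character polarity is set by the outgroup: the derived state is whichever differs from the outgroup's state, so for Char. 4 the derived state is '0', and for the remaining characters it is '1'.
Char. 1 (derived state '1') is shared by all ingroup taxa — unites the whole ingroup.
Only Helioinus, Leptoeus, and Meroana show the derived state '1' for Char. 2, supporting them as a clade.
Only Helioinus, Leptoeus, Meroana, and Zygella show the derived state '1' for Char. 3, supporting them as a clade.
Char. 4: derived state '0' in Helioinus and Meroana only — synapomorphy for {Helioinus, Meroana}.
Most parsimonious ingroup topology: ((((Meroana,Helioinus),Leptoeus),Zygella),Aelinus).
Meroana and Helioinus form a cherry on this tree, so they are sister taxa.

Helioinus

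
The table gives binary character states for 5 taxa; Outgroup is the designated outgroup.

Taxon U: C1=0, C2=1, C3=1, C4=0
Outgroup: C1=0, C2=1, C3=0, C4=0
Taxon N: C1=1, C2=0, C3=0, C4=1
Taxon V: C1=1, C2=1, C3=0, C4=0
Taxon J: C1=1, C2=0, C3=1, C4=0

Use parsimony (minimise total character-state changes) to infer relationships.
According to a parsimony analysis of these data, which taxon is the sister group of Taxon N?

Taxon J

Character polarity is set by the outgroup: the derived state is whichever differs from the outgroup's state, so for C2 the derived state is '0', and for the remaining characters it is '1'.
Only Taxon J, Taxon N, and Taxon V show the derived state '1' for C1, supporting them as a clade.
Only Taxon J and Taxon N show the derived state '0' for C2, supporting them as a clade.
C3 (state '1') occurs in Taxon J and Taxon U but conflicts with the nesting implied by the other characters — most parsimoniously interpreted as homoplasy.
C4: derived state '1' in Taxon N only — an autapomorphy, so it tells us nothing about relationships among taxa.
Most parsimonious ingroup topology: (((Taxon N,Taxon J),Taxon V),Taxon U).
Taxon N and Taxon J form a cherry on this tree, so they are sister taxa.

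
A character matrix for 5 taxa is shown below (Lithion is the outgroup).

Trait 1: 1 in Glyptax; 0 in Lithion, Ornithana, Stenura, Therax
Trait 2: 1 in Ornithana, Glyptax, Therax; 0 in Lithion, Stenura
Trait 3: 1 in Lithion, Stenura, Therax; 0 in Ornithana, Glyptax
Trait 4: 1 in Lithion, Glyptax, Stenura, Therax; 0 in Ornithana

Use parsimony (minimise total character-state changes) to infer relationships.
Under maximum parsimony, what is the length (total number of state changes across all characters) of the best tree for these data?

Character polarity is set by the outgroup: the derived state is whichever differs from the outgroup's state, so for Trait 3, Trait 4 the derived state is '0', and for the remaining characters it is '1'.
Trait 1 (derived state '1') is unique to Glyptax (autapomorphy; uninformative for grouping).
Trait 2 (derived state '1') is shared by Glyptax, Ornithana, and Therax — a synapomorphy uniting that clade.
Trait 3 (derived state '0') is shared by Glyptax and Ornithana — a synapomorphy uniting that clade.
Trait 4: derived state '0' in Ornithana only — an autapomorphy, so it tells us nothing about relationships among taxa.
Most parsimonious ingroup topology: (((Ornithana,Glyptax),Therax),Stenura).
Changes per character on this tree: Trait 1: 1; Trait 2: 1; Trait 3: 1; Trait 4: 1.
Total = 4.

4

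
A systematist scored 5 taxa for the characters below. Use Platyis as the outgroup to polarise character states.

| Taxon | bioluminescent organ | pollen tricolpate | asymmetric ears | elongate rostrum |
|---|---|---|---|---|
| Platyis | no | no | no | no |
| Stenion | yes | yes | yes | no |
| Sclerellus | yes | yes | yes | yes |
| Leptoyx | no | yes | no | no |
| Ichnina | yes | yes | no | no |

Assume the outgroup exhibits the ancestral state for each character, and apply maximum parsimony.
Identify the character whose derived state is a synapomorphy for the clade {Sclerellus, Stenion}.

asymmetric ears

The outgroup has state 'no' for every character, so 'yes' is the derived state throughout.
Only Ichnina, Sclerellus, and Stenion show the derived state 'yes' for bioluminescent organ, supporting them as a clade.
All ingroup taxa share the derived state 'yes' for pollen tricolpate; it defines the ingroup but does not resolve relationships within it.
asymmetric ears (derived state 'yes') is shared by Sclerellus and Stenion — a synapomorphy uniting that clade.
elongate rostrum: derived state 'yes' in Sclerellus only — an autapomorphy, so it tells us nothing about relationships among taxa.
Most parsimonious ingroup topology: (((Stenion,Sclerellus),Ichnina),Leptoyx).
The clade {Sclerellus, Stenion} is supported by asymmetric ears: its derived state 'yes' occurs in exactly those taxa and in no other taxon (including the outgroup).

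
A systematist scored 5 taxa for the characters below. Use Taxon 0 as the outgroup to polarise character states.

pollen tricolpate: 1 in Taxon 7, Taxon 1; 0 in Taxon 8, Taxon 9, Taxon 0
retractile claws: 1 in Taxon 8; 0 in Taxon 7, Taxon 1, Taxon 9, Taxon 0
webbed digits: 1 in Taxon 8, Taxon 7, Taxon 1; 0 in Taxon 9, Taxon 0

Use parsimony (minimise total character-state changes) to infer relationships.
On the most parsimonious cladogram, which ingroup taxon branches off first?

Taxon 9

The outgroup has state '0' for every character, so '1' is the derived state throughout.
pollen tricolpate (derived state '1') is shared by Taxon 1 and Taxon 7 — a synapomorphy uniting that clade.
retractile claws (derived state '1') is unique to Taxon 8 (autapomorphy; uninformative for grouping).
Only Taxon 1, Taxon 7, and Taxon 8 show the derived state '1' for webbed digits, supporting them as a clade.
Most parsimonious ingroup topology: (((Taxon 1,Taxon 7),Taxon 8),Taxon 9).
Taxon 9 is sister to the clade containing all other ingroup taxa, so it is the earliest-diverging (most basal) ingroup lineage.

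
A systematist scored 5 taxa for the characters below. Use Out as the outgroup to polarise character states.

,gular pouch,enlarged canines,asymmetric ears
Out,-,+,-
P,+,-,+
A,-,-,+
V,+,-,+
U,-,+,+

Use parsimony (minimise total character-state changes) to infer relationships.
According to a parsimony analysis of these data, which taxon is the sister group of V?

Character polarity is set by the outgroup: the derived state is whichever differs from the outgroup's state, so for enlarged canines the derived state is '-', and for the remaining characters it is '+'.
gular pouch: derived state '+' in P and V only — synapomorphy for {P, V}.
enlarged canines (derived state '-') is shared by A, P, and V — a synapomorphy uniting that clade.
asymmetric ears (derived state '+') is shared by all ingroup taxa — unites the whole ingroup.
Most parsimonious ingroup topology: (((V,P),A),U).
V and P form a cherry on this tree, so they are sister taxa.

P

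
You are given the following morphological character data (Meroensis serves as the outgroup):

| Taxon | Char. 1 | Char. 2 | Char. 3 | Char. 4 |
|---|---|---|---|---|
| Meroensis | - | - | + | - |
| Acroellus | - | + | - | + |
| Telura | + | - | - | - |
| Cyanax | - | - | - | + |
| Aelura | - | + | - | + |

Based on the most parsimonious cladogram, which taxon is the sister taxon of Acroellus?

Character polarity is set by the outgroup: the derived state is whichever differs from the outgroup's state, so for Char. 3 the derived state is '-', and for the remaining characters it is '+'.
Char. 1 (derived state '+') is unique to Telura (autapomorphy; uninformative for grouping).
Char. 2 (derived state '+') is shared by Acroellus and Aelura — a synapomorphy uniting that clade.
All ingroup taxa share the derived state '-' for Char. 3; it defines the ingroup but does not resolve relationships within it.
Only Acroellus, Aelura, and Cyanax show the derived state '+' for Char. 4, supporting them as a clade.
Most parsimonious ingroup topology: (((Acroellus,Aelura),Cyanax),Telura).
Acroellus and Aelura form a cherry on this tree, so they are sister taxa.

Aelura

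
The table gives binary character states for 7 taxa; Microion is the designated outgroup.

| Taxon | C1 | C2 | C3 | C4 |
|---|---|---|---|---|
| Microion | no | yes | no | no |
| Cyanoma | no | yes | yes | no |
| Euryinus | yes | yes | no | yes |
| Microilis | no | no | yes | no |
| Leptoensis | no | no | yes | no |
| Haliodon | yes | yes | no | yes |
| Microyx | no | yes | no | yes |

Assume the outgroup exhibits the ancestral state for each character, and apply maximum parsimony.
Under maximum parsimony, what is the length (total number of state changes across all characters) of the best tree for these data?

4

Character polarity is set by the outgroup: the derived state is whichever differs from the outgroup's state, so for C2 the derived state is 'no', and for the remaining characters it is 'yes'.
C1 (derived state 'yes') is shared by Euryinus and Haliodon — a synapomorphy uniting that clade.
C2: derived state 'no' in Leptoensis and Microilis only — synapomorphy for {Leptoensis, Microilis}.
C3 (derived state 'yes') is shared by Cyanoma, Leptoensis, and Microilis — a synapomorphy uniting that clade.
C4: derived state 'yes' in Euryinus, Haliodon, and Microyx only — synapomorphy for {Euryinus, Haliodon, Microyx}.
Most parsimonious ingroup topology: ((Cyanoma,(Microilis,Leptoensis)),((Euryinus,Haliodon),Microyx)).
Changes per character on this tree: C1: 1; C2: 1; C3: 1; C4: 1.
Total = 4.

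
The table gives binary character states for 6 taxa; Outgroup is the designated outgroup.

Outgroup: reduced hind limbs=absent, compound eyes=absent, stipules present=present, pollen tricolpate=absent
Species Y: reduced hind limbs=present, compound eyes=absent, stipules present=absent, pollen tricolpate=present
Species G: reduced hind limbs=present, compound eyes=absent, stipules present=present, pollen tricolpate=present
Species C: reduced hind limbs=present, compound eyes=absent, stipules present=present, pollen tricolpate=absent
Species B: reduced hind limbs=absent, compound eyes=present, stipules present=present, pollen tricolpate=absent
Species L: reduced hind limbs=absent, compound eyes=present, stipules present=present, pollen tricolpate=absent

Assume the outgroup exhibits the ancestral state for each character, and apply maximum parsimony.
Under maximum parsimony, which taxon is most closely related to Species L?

Species B

Character polarity is set by the outgroup: the derived state is whichever differs from the outgroup's state, so for stipules present the derived state is 'absent', and for the remaining characters it is 'present'.
Only Species C, Species G, and Species Y show the derived state 'present' for reduced hind limbs, supporting them as a clade.
Only Species B and Species L show the derived state 'present' for compound eyes, supporting them as a clade.
stipules present (derived state 'absent') is unique to Species Y (autapomorphy; uninformative for grouping).
pollen tricolpate (derived state 'present') is shared by Species G and Species Y — a synapomorphy uniting that clade.
Most parsimonious ingroup topology: (((Species Y,Species G),Species C),(Species B,Species L)).
Species L and Species B form a cherry on this tree, so they are sister taxa.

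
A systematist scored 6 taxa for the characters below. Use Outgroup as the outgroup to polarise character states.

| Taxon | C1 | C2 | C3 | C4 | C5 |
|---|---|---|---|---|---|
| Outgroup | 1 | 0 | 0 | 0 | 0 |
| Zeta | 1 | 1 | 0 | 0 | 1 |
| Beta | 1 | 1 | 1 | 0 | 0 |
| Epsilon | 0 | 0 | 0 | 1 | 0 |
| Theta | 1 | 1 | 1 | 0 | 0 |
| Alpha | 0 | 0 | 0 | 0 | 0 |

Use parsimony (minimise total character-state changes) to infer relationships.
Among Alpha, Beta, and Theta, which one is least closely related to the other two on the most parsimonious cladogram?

Alpha

Character polarity is set by the outgroup: the derived state is whichever differs from the outgroup's state, so for C1 the derived state is '0', and for the remaining characters it is '1'.
C1 (derived state '0') is shared by Alpha and Epsilon — a synapomorphy uniting that clade.
Only Beta, Theta, and Zeta show the derived state '1' for C2, supporting them as a clade.
C3 (derived state '1') is shared by Beta and Theta — a synapomorphy uniting that clade.
C4: derived state '1' in Epsilon only — an autapomorphy, so it tells us nothing about relationships among taxa.
C5 (derived state '1') is unique to Zeta (autapomorphy; uninformative for grouping).
Most parsimonious ingroup topology: ((Zeta,(Beta,Theta)),(Epsilon,Alpha)).
Theta and Beta share a more recent common ancestor with each other than either does with Alpha, so Alpha is the least closely related of the three.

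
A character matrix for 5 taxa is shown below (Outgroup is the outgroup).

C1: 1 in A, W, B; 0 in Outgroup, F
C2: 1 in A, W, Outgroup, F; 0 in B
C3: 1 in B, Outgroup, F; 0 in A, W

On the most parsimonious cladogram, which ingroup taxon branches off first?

Character polarity is set by the outgroup: the derived state is whichever differs from the outgroup's state, so for C2, C3 the derived state is '0', and for the remaining characters it is '1'.
C1: derived state '1' in A, B, and W only — synapomorphy for {A, B, W}.
C2: derived state '0' in B only — an autapomorphy, so it tells us nothing about relationships among taxa.
C3: derived state '0' in A and W only — synapomorphy for {A, W}.
Most parsimonious ingroup topology: (((W,A),B),F).
F is sister to the clade containing all other ingroup taxa, so it is the earliest-diverging (most basal) ingroup lineage.

F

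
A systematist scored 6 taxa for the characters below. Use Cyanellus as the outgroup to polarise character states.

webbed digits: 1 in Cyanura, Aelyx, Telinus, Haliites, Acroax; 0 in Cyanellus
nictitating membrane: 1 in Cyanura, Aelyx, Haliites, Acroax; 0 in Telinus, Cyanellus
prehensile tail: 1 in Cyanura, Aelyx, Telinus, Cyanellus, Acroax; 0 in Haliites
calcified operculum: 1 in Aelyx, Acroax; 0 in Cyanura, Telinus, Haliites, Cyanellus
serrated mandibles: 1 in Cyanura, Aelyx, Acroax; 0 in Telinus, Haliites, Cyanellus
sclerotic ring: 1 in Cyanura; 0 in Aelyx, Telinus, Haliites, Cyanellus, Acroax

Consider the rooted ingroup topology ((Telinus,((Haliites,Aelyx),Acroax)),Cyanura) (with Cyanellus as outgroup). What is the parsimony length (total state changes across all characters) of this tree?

10

Map each character onto ((Telinus,((Haliites,Aelyx),Acroax)),Cyanura) (rooted by Cyanellus) and count the minimum state changes it requires (Fitch parsimony):
webbed digits: 1; nictitating membrane: 2; prehensile tail: 1; calcified operculum: 2; serrated mandibles: 3; sclerotic ring: 1.
Total tree length = 10.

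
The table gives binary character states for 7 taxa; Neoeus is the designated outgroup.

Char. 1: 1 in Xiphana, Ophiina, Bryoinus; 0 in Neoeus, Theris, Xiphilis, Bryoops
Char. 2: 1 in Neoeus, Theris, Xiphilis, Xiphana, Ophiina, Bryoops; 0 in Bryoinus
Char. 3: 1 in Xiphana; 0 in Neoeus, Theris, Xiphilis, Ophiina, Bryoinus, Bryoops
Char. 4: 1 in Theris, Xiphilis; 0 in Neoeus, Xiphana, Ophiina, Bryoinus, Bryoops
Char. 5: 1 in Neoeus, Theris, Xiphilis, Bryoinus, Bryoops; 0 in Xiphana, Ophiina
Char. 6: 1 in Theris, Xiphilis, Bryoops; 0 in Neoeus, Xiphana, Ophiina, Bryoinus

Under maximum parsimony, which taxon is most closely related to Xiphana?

Character polarity is set by the outgroup: the derived state is whichever differs from the outgroup's state, so for Char. 2, Char. 5 the derived state is '0', and for the remaining characters it is '1'.
Char. 1: derived state '1' in Bryoinus, Ophiina, and Xiphana only — synapomorphy for {Bryoinus, Ophiina, Xiphana}.
Char. 2: derived state '0' in Bryoinus only — an autapomorphy, so it tells us nothing about relationships among taxa.
Char. 3 (derived state '1') is unique to Xiphana (autapomorphy; uninformative for grouping).
Char. 4 (derived state '1') is shared by Theris and Xiphilis — a synapomorphy uniting that clade.
Only Ophiina and Xiphana show the derived state '0' for Char. 5, supporting them as a clade.
Only Bryoops, Theris, and Xiphilis show the derived state '1' for Char. 6, supporting them as a clade.
Most parsimonious ingroup topology: (((Theris,Xiphilis),Bryoops),((Xiphana,Ophiina),Bryoinus)).
Xiphana and Ophiina form a cherry on this tree, so they are sister taxa.

Ophiina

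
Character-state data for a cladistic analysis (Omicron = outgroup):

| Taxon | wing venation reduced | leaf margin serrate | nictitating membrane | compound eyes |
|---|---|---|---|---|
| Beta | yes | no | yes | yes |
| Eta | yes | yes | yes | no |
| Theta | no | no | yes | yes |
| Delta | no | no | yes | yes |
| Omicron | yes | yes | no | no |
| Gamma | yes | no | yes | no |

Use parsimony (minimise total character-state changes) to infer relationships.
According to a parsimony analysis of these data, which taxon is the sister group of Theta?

Character polarity is set by the outgroup: the derived state is whichever differs from the outgroup's state, so for wing venation reduced, leaf margin serrate the derived state is 'no', and for the remaining characters it is 'yes'.
wing venation reduced: derived state 'no' in Delta and Theta only — synapomorphy for {Delta, Theta}.
Only Beta, Delta, Gamma, and Theta show the derived state 'no' for leaf margin serrate, supporting them as a clade.
nictitating membrane (derived state 'yes') is shared by all ingroup taxa — unites the whole ingroup.
Only Beta, Delta, and Theta show the derived state 'yes' for compound eyes, supporting them as a clade.
Most parsimonious ingroup topology: (Eta,(Gamma,(Beta,(Theta,Delta)))).
Theta and Delta form a cherry on this tree, so they are sister taxa.

Delta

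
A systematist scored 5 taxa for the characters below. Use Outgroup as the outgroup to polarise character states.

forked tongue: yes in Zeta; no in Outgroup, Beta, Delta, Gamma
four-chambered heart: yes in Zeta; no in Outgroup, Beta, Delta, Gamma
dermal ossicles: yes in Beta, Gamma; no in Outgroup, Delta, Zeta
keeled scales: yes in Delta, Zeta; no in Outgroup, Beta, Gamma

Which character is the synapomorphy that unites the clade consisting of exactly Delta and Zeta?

The outgroup has state 'no' for every character, so 'yes' is the derived state throughout.
forked tongue (derived state 'yes') is unique to Zeta (autapomorphy; uninformative for grouping).
four-chambered heart (derived state 'yes') is unique to Zeta (autapomorphy; uninformative for grouping).
dermal ossicles (derived state 'yes') is shared by Beta and Gamma — a synapomorphy uniting that clade.
keeled scales (derived state 'yes') is shared by Delta and Zeta — a synapomorphy uniting that clade.
Most parsimonious ingroup topology: ((Beta,Gamma),(Delta,Zeta)).
The clade {Delta, Zeta} is supported by keeled scales: its derived state 'yes' occurs in exactly those taxa and in no other taxon (including the outgroup).

keeled scales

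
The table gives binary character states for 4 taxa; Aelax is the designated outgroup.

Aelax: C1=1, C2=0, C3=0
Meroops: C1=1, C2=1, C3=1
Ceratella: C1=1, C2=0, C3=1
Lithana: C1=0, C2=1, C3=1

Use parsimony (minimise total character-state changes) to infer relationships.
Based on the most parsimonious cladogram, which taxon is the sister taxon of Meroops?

Lithana

Character polarity is set by the outgroup: the derived state is whichever differs from the outgroup's state, so for C1 the derived state is '0', and for the remaining characters it is '1'.
C1: derived state '0' in Lithana only — an autapomorphy, so it tells us nothing about relationships among taxa.
C2: derived state '1' in Lithana and Meroops only — synapomorphy for {Lithana, Meroops}.
All ingroup taxa share the derived state '1' for C3; it defines the ingroup but does not resolve relationships within it.
Most parsimonious ingroup topology: ((Meroops,Lithana),Ceratella).
Meroops and Lithana form a cherry on this tree, so they are sister taxa.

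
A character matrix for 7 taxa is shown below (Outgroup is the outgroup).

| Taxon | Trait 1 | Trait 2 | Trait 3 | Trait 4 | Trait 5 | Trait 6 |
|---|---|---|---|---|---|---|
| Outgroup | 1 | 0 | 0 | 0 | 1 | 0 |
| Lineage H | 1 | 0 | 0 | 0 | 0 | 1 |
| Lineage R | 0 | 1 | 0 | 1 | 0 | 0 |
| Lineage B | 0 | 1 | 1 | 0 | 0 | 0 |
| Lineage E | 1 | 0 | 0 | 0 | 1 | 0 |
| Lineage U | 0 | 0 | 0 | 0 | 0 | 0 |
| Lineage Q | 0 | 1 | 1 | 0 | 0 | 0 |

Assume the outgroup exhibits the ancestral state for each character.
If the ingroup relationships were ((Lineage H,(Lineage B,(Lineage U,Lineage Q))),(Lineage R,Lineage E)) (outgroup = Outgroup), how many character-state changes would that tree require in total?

Map each character onto ((Lineage H,(Lineage B,(Lineage U,Lineage Q))),(Lineage R,Lineage E)) (rooted by Outgroup) and count the minimum state changes it requires (Fitch parsimony):
Trait 1: 2; Trait 2: 3; Trait 3: 2; Trait 4: 1; Trait 5: 2; Trait 6: 1.
Total tree length = 11.

11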